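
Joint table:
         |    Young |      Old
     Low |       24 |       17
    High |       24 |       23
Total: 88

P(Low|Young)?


P(Low|Young) = 24/(24+24) = 24/48 = 1/2

P = 1/2 ≈ 50.00%


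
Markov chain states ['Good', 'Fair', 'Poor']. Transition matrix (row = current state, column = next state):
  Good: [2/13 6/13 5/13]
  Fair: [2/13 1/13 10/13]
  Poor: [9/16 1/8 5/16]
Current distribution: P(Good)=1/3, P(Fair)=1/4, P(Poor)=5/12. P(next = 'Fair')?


P(next=Fair) = Σᵢ P(now=i)×P(i→Fair)
= 1/3×6/13 + 1/4×1/13 + 5/12×1/8
= 2/13 + 1/52 + 5/96 = 281/1248

P = 281/1248 ≈ 0.2252


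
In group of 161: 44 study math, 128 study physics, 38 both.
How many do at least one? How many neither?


|A∪B| = 44+128-38 = 134
Neither = 161-134 = 27

At least one: 134; Neither: 27


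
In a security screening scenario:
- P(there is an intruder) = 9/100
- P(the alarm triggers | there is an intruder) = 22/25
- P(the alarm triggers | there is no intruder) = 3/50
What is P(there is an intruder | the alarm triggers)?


Using Bayes' theorem:
P(A|B) = P(B|A)·P(A) / P(B)

P(the alarm triggers) = 22/25 × 9/100 + 3/50 × 91/100
= 99/1250 + 273/5000 = 669/5000

P(there is an intruder|the alarm triggers) = (99/1250) / (669/5000) = 132/223

P(there is an intruder|the alarm triggers) = 132/223 ≈ 59.19%


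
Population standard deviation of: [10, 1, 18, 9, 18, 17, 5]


Mean = 78/7
  (10-78/7)²=64/49
  (1-78/7)²=5041/49
  (18-78/7)²=2304/49
  (9-78/7)²=225/49
  (18-78/7)²=2304/49
  (17-78/7)²=1681/49
  (5-78/7)²=1849/49
Σ(x-μ)² = 1924/7
σ² = (1924/7)/7 = 1924/49

σ = √(1924/49) ≈ 6.2662


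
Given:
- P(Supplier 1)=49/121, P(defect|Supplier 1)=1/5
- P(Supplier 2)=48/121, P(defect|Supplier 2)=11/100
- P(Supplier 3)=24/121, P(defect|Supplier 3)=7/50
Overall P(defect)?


P(B) = Σ P(B|Aᵢ)×P(Aᵢ)
  1/5×49/121 = 49/605
  11/100×48/121 = 12/275
  7/50×24/121 = 84/3025
Sum = 461/3025

P(defect) = 461/3025 ≈ 15.24%


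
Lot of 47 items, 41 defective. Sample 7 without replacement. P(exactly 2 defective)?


Hypergeometric: C(41,2)×C(6,5)/C(47,7)
= 820×6/62891499 = 40/511313

P(X=2) = 40/511313 ≈ 0.01%


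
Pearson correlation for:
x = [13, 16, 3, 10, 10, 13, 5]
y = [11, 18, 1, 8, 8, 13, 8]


n=7, Σx=70, Σy=67, Σxy=803, Σx²=828, Σy²=807
r = (7×803 - 70×67)/√((7×828 - 70²)(7×807 - 67²))
= 931/√(896×1160) = 931/√1039360 ≈ 931/1019.4901 ≈ 0.9132

r ≈ 0.9132


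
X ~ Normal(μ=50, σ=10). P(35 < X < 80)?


z₁=(35-50)/10=-1.5, z₂=(80-50)/10=3.0
P = Φ(3.0) - Φ(-1.5) = 0.998650 - 0.066807 = 0.931843 ≈ 0.9318

P(35 < X < 80) ≈ 0.9318


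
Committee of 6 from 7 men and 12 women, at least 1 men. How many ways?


Count by #men:
  1M,5W: C(7,1)×C(12,5)=5544
  2M,4W: C(7,2)×C(12,4)=10395
  3M,3W: C(7,3)×C(12,3)=7700
  4M,2W: C(7,4)×C(12,2)=2310
  5M,1W: C(7,5)×C(12,1)=252
  6M,0W: C(7,6)×C(12,0)=7
Total = 26208

26208


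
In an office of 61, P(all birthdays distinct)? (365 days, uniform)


P(all different) = Π(365-i)/365 for i=0..60
= (365/365)×(364/365)×...×(305/365)
= 0.004911

P ≈ 0.0049 ≈ 0.49%


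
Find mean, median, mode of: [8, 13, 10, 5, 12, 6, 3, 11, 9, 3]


Sorted: [3, 3, 5, 6, 8, 9, 10, 11, 12, 13]
Mean = 80/10 = 8
Median = 17/2
Freq: {8: 1, 13: 1, 10: 1, 5: 1, 12: 1, 6: 1, 3: 2, 11: 1, 9: 1}
Mode: [3]

Mean=8, Median=17/2, Mode=3


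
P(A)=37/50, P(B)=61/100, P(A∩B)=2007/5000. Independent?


P(A)×P(B) = 2257/5000
P(A∩B) = 2007/5000
Not equal → NOT independent

No, not independent


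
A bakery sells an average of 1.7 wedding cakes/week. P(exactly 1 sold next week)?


Poisson(λ=1.7): P(X=1) = e^(-λ)×λ^k/k!
= e^(-1.7) × 1.7^1 / 1!
≈ 0.1826835241 × 1.7 / 1 ≈ 0.310562

P(X=1) ≈ 0.310562 ≈ 31.06%


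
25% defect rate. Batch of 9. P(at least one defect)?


P(all good) = (3/4)^9 = 19683/262144
P(≥1 defect) = 242461/262144

P = 242461/262144 ≈ 92.49%


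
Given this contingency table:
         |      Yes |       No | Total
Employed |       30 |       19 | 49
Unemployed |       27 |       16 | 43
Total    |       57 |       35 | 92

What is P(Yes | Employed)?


P(Yes | Employed) = 30/(30+19) = 30/49

P(Yes|Employed) = 30/49 ≈ 61.22%


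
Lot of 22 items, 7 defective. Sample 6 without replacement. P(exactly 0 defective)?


Hypergeometric: C(7,0)×C(15,6)/C(22,6)
= 1×5005/74613 = 65/969

P(X=0) = 65/969 ≈ 6.71%


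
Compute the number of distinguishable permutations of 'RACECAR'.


Letters: 7, freq: {'R': 2, 'A': 2, 'C': 2, 'E': 1}
7!/(2!×2!×2!×1!) = 5040/8 = 630

630


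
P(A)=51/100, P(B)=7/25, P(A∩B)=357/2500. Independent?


P(A)×P(B) = 357/2500
P(A∩B) = 357/2500
Equal ✓ → Independent

Yes, independent


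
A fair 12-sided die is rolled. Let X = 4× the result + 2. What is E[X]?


E[die] = (1+12)/2 = 13/2
E[X] = 4×13/2 + 2 = 28

E[X] = 28


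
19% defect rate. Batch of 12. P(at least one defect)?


P(all good) = (81/100)^12 = 79766443076872509863361/1000000000000000000000000
P(≥1 defect) = 920233556923127490136639/1000000000000000000000000

P = 920233556923127490136639/1000000000000000000000000 ≈ 92.02%


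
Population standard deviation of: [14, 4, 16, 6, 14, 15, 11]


Mean = 80/7
  (14-80/7)²=324/49
  (4-80/7)²=2704/49
  (16-80/7)²=1024/49
  (6-80/7)²=1444/49
  (14-80/7)²=324/49
  (15-80/7)²=625/49
  (11-80/7)²=9/49
Σ(x-μ)² = 922/7
σ² = (922/7)/7 = 922/49

σ = √(922/49) ≈ 4.3378


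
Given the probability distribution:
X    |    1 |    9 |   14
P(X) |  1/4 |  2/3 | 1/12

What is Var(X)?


E[X] = 89/12
E[X²] = 847/12
Var(X) = E[X²] - (E[X])² = 847/12 - 7921/144 = 2243/144

Var(X) = 2243/144 ≈ 15.5764


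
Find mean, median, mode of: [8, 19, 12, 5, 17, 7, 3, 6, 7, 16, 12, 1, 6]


Sorted: [1, 3, 5, 6, 6, 7, 7, 8, 12, 12, 16, 17, 19]
Mean = 119/13
Median = 7
Freq: {8: 1, 19: 1, 12: 2, 5: 1, 17: 1, 7: 2, 3: 1, 6: 2, 16: 1, 1: 1}
Mode: [6, 7, 12]

Mean=119/13, Median=7, Mode=[6, 7, 12]


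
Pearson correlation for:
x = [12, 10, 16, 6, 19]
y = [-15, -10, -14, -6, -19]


n=5, Σx=63, Σy=-64, Σxy=-901, Σx²=897, Σy²=918
r = (5×(-901) - 63×(-64))/√((5×897 - 63²)(5×918 - (-64)²))
= -473/√(516×494) = -473/√254904 ≈ -473/504.8802 ≈ -0.9369

r ≈ -0.9369


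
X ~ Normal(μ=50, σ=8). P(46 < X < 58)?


z₁=(46-50)/8=-0.5, z₂=(58-50)/8=1.0
P = Φ(1.0) - Φ(-0.5) = 0.841345 - 0.308538 = 0.532807 ≈ 0.5328

P(46 < X < 58) ≈ 0.5328


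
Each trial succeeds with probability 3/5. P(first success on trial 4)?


Geometric: P(X=4) = (1-p)^(k-1)×p = (2/5)^3×3/5 = 24/625

P(X=4) = 24/625 ≈ 3.84%


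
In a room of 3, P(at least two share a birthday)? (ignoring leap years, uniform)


P(all different) = Π(365-i)/365 for i=0..2
= 0.991796
P(match) = 1 - 0.991796 = 0.008204

P ≈ 0.0082 ≈ 0.82%


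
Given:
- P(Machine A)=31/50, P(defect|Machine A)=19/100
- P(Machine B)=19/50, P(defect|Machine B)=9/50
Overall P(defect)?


P(B) = Σ P(B|Aᵢ)×P(Aᵢ)
  19/100×31/50 = 589/5000
  9/50×19/50 = 171/2500
Sum = 931/5000

P(defect) = 931/5000 ≈ 18.62%


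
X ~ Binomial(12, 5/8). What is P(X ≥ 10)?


P(X ≥ 10) = Σ P(X=i) for i=10..12
P(X=10) = 2900390625/34359738368
P(X=11) = 439453125/17179869184
P(X=12) = 244140625/68719476736
Sum = 7802734375/68719476736

P(X ≥ 10) = 7802734375/68719476736 ≈ 11.35%


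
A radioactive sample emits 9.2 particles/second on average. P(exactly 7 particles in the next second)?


Poisson(λ=9.2): P(X=7) = e^(-λ)×λ^k/k!
= e^(-9.2) × 9.2^7 / 7!
≈ 0.0001010394018 × 5578466.01236 / 5040 ≈ 0.111834

P(X=7) ≈ 0.111834 ≈ 11.18%


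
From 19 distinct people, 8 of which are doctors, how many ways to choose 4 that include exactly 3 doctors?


Choose 3 of the 8 doctors and 1 of the other 11 people:
C(8,3)×C(11,1) = 56×11 = 616

616


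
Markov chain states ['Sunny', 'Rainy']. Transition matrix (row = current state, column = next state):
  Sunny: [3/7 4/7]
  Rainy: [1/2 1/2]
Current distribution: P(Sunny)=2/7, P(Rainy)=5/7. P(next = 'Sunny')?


P(next=Sunny) = Σᵢ P(now=i)×P(i→Sunny)
= 2/7×3/7 + 5/7×1/2
= 6/49 + 5/14 = 47/98

P = 47/98 ≈ 0.4796


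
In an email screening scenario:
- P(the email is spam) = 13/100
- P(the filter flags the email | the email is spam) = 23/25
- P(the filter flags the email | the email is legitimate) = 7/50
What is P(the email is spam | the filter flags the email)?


Using Bayes' theorem:
P(A|B) = P(B|A)·P(A) / P(B)

P(the filter flags the email) = 23/25 × 13/100 + 7/50 × 87/100
= 299/2500 + 609/5000 = 1207/5000

P(the email is spam|the filter flags the email) = (299/2500) / (1207/5000) = 598/1207

P(the email is spam|the filter flags the email) = 598/1207 ≈ 49.54%


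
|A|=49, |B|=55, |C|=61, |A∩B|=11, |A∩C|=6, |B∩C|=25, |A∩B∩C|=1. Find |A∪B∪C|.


|A∪B∪C| = 49+55+61-11-6-25+1 = 124

|A∪B∪C| = 124


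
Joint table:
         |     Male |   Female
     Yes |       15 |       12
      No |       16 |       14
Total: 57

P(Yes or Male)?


P(Yes∨Male) = P(Yes) + P(Male) - P(Yes∧Male)
= (27 + 31 - 15)/57 = 43/57

P = 43/57 ≈ 75.44%


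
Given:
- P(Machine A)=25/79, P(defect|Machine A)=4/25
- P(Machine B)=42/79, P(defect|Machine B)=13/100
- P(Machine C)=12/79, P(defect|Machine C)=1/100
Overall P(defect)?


P(B) = Σ P(B|Aᵢ)×P(Aᵢ)
  4/25×25/79 = 4/79
  13/100×42/79 = 273/3950
  1/100×12/79 = 3/1975
Sum = 479/3950

P(defect) = 479/3950 ≈ 12.13%


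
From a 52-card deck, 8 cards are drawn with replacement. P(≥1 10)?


P(not a 10) = 48/52 = 12/13
P(none in 8 draws) = (12/13)^8 = 429981696/815730721
P(≥1 10) = 1 - 429981696/815730721 = 385749025/815730721

P = 385749025/815730721 ≈ 47.29%


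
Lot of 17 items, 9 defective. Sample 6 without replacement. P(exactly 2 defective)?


Hypergeometric: C(9,2)×C(8,4)/C(17,6)
= 36×70/12376 = 45/221

P(X=2) = 45/221 ≈ 20.36%


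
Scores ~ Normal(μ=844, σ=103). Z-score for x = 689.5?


z = (x - μ)/σ = (689.5 - 844)/103 = -1.5

z = -1.5


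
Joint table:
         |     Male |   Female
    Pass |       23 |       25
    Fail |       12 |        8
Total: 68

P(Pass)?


P(Pass) = (23+25)/68 = 48/68 = 12/17

P(Pass) = 12/17 ≈ 70.59%


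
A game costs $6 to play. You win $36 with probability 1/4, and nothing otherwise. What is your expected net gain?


E[gain] = (36-6)×1/4 + (-6)×3/4
= 15/2 - 9/2 = 3

Expected net gain = $3 ≈ $3.00


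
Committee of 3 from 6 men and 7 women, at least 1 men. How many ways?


Count by #men:
  1M,2W: C(6,1)×C(7,2)=126
  2M,1W: C(6,2)×C(7,1)=105
  3M,0W: C(6,3)×C(7,0)=20
Total = 251

251


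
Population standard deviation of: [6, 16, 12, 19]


Mean = 53/4
  (6-53/4)²=841/16
  (16-53/4)²=121/16
  (12-53/4)²=25/16
  (19-53/4)²=529/16
Σ(x-μ)² = 379/4
σ² = (379/4)/4 = 379/16

σ = √(379/16) ≈ 4.8670


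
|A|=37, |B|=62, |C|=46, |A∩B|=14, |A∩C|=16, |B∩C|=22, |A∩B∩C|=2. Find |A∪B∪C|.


|A∪B∪C| = 37+62+46-14-16-22+2 = 95

|A∪B∪C| = 95


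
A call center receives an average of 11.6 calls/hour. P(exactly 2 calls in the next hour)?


Poisson(λ=11.6): P(X=2) = e^(-λ)×λ^k/k!
= e^(-11.6) × 11.6^2 / 2!
≈ 9.166087736e-06 × 134.56 / 2 ≈ 0.000617

P(X=2) ≈ 0.000617 ≈ 0.06%


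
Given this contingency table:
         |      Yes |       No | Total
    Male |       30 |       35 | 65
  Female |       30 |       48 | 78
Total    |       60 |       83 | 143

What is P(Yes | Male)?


P(Yes | Male) = 30/(30+35) = 30/65 = 6/13

P(Yes|Male) = 6/13 ≈ 46.15%


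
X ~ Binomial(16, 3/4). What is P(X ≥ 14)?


P(X ≥ 14) = Σ P(X=i) for i=14..16
P(X=14) = 71744535/536870912
P(X=15) = 14348907/268435456
P(X=16) = 43046721/4294967296
Sum = 846585513/4294967296

P(X ≥ 14) = 846585513/4294967296 ≈ 19.71%


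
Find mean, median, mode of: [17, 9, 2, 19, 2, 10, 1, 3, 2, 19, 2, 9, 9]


Sorted: [1, 2, 2, 2, 2, 3, 9, 9, 9, 10, 17, 19, 19]
Mean = 104/13 = 8
Median = 9
Freq: {17: 1, 9: 3, 2: 4, 19: 2, 10: 1, 1: 1, 3: 1}
Mode: [2]

Mean=8, Median=9, Mode=2


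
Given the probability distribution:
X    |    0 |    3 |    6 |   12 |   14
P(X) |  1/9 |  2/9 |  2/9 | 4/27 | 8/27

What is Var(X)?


E[X] = 214/27
E[X²] = 2414/27
Var(X) = E[X²] - (E[X])² = 2414/27 - 45796/729 = 19382/729

Var(X) = 19382/729 ≈ 26.5871


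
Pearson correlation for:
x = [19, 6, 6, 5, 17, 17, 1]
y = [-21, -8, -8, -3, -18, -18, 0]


n=7, Σx=71, Σy=-76, Σxy=-1122, Σx²=1037, Σy²=1226
r = (7×(-1122) - 71×(-76))/√((7×1037 - 71²)(7×1226 - (-76)²))
= -2458/√(2218×2806) = -2458/√6223708 ≈ -2458/2494.7361 ≈ -0.9853

r ≈ -0.9853


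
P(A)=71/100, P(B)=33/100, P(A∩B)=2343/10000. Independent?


P(A)×P(B) = 2343/10000
P(A∩B) = 2343/10000
Equal ✓ → Independent

Yes, independent


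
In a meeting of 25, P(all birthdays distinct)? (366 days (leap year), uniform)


P(all different) = Π(366-i)/366 for i=0..24
= (366/366)×(365/366)×...×(342/366)
= 0.432316

P ≈ 0.4323 ≈ 43.23%


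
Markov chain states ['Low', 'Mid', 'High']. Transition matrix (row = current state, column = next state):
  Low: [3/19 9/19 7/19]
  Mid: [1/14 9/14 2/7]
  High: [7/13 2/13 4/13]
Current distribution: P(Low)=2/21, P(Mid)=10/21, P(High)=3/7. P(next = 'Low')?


P(next=Low) = Σᵢ P(now=i)×P(i→Low)
= 2/21×3/19 + 10/21×1/14 + 3/7×7/13
= 2/133 + 5/147 + 3/13 = 10160/36309

P = 10160/36309 ≈ 0.2798


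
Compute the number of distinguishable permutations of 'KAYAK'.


Letters: 5, freq: {'K': 2, 'A': 2, 'Y': 1}
5!/(2!×2!×1!) = 120/4 = 30

30


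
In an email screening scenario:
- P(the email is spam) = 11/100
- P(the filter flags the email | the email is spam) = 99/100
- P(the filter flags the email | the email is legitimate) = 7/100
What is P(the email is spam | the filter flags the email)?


Using Bayes' theorem:
P(A|B) = P(B|A)·P(A) / P(B)

P(the filter flags the email) = 99/100 × 11/100 + 7/100 × 89/100
= 1089/10000 + 623/10000 = 107/625

P(the email is spam|the filter flags the email) = (1089/10000) / (107/625) = 1089/1712

P(the email is spam|the filter flags the email) = 1089/1712 ≈ 63.61%


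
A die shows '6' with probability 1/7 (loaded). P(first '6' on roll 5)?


Geometric: P(X=5) = (1-p)^(k-1)×p = (6/7)^4×1/7 = 1296/16807

P(X=5) = 1296/16807 ≈ 7.71%


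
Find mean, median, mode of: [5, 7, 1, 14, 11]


Sorted: [1, 5, 7, 11, 14]
Mean = 38/5
Median = 7
Freq: {5: 1, 7: 1, 1: 1, 14: 1, 11: 1}
Mode: No mode

Mean=38/5, Median=7, Mode=No mode


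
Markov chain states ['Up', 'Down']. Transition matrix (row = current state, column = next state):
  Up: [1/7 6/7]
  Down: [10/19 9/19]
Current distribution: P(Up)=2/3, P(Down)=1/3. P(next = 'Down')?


P(next=Down) = Σᵢ P(now=i)×P(i→Down)
= 2/3×6/7 + 1/3×9/19
= 4/7 + 3/19 = 97/133

P = 97/133 ≈ 0.7293


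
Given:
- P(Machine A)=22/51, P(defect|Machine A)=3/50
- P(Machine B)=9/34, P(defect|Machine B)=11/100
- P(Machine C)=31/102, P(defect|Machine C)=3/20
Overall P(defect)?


P(B) = Σ P(B|Aᵢ)×P(Aᵢ)
  3/50×22/51 = 11/425
  11/100×9/34 = 99/3400
  3/20×31/102 = 31/680
Sum = 171/1700

P(defect) = 171/1700 ≈ 10.06%


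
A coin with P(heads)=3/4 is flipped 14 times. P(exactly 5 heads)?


Binomial: P(X=5) = C(14,5)×p^5×(1-p)^9
= 2002 × 243/1024 × 1/262144 = 243243/134217728

P(X=5) = 243243/134217728 ≈ 0.18%


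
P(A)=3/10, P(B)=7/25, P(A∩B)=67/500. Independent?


P(A)×P(B) = 21/250
P(A∩B) = 67/500
Not equal → NOT independent

No, not independent


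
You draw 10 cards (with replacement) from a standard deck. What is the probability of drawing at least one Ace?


P(not a Ace) = 48/52 = 12/13
P(none in 10 draws) = (12/13)^10 = 61917364224/137858491849
P(≥1 Ace) = 1 - 61917364224/137858491849 = 75941127625/137858491849

P = 75941127625/137858491849 ≈ 55.09%


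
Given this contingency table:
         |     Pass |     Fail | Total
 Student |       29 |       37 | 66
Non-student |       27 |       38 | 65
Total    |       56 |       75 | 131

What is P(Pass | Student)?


P(Pass | Student) = 29/(29+37) = 29/66

P(Pass|Student) = 29/66 ≈ 43.94%


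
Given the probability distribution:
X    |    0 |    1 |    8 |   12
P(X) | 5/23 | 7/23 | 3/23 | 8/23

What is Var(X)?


E[X] = 127/23
E[X²] = 1351/23
Var(X) = E[X²] - (E[X])² = 1351/23 - 16129/529 = 14944/529

Var(X) = 14944/529 ≈ 28.2495


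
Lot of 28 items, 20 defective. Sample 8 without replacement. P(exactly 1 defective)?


Hypergeometric: C(20,1)×C(8,7)/C(28,8)
= 20×8/3108105 = 32/621621

P(X=1) = 32/621621 ≈ 0.01%


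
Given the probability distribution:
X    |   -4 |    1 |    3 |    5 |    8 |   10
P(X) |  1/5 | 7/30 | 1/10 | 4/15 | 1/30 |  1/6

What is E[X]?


E[X] = Σ x·P(X=x)
= (-4)×(1/5) + (1)×(7/30) + (3)×(1/10) + (5)×(4/15) + (8)×(1/30) + (10)×(1/6)
= 3

E[X] = 3


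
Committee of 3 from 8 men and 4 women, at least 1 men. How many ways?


Count by #men:
  1M,2W: C(8,1)×C(4,2)=48
  2M,1W: C(8,2)×C(4,1)=112
  3M,0W: C(8,3)×C(4,0)=56
Total = 216

216


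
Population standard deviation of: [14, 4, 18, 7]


Mean = 43/4
  (14-43/4)²=169/16
  (4-43/4)²=729/16
  (18-43/4)²=841/16
  (7-43/4)²=225/16
Σ(x-μ)² = 491/4
σ² = (491/4)/4 = 491/16

σ = √(491/16) ≈ 5.5396


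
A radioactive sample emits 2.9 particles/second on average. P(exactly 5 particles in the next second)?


Poisson(λ=2.9): P(X=5) = e^(-λ)×λ^k/k!
= e^(-2.9) × 2.9^5 / 5!
≈ 0.05502322006 × 205.11149 / 120 ≈ 0.094049

P(X=5) ≈ 0.094049 ≈ 9.40%


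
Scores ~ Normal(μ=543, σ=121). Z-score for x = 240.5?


z = (x - μ)/σ = (240.5 - 543)/121 = -2.5

z = -2.5


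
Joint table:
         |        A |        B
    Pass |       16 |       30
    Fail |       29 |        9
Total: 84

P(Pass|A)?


P(Pass|A) = 16/(16+29) = 16/45

P = 16/45 ≈ 35.56%


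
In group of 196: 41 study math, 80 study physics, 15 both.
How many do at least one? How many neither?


|A∪B| = 41+80-15 = 106
Neither = 196-106 = 90

At least one: 106; Neither: 90


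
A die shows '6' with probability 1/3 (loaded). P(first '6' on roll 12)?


Geometric: P(X=12) = (1-p)^(k-1)×p = (2/3)^11×1/3 = 2048/531441

P(X=12) = 2048/531441 ≈ 0.39%


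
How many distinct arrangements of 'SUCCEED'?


Letters: 7, freq: {'S': 1, 'U': 1, 'C': 2, 'E': 2, 'D': 1}
7!/(1!×1!×2!×2!×1!) = 5040/4 = 1260

1260


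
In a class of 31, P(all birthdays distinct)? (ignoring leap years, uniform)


P(all different) = Π(365-i)/365 for i=0..30
= (365/365)×(364/365)×...×(335/365)
= 0.269545

P ≈ 0.2695 ≈ 26.95%


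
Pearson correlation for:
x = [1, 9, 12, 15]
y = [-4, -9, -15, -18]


n=4, Σx=37, Σy=-46, Σxy=-535, Σx²=451, Σy²=646
r = (4×(-535) - 37×(-46))/√((4×451 - 37²)(4×646 - (-46)²))
= -438/√(435×468) = -438/√203580 ≈ -438/451.1984 ≈ -0.9707

r ≈ -0.9707


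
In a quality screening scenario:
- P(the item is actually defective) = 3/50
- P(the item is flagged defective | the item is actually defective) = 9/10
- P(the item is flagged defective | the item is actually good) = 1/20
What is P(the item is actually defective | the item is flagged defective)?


Using Bayes' theorem:
P(A|B) = P(B|A)·P(A) / P(B)

P(the item is flagged defective) = 9/10 × 3/50 + 1/20 × 47/50
= 27/500 + 47/1000 = 101/1000

P(the item is actually defective|the item is flagged defective) = (27/500) / (101/1000) = 54/101

P(the item is actually defective|the item is flagged defective) = 54/101 ≈ 53.47%


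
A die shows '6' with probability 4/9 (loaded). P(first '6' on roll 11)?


Geometric: P(X=11) = (1-p)^(k-1)×p = (5/9)^10×4/9 = 39062500/31381059609

P(X=11) = 39062500/31381059609 ≈ 0.12%


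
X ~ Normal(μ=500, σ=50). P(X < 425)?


z = (425-500)/50 = -1.5
P(Z < -1.5) = 0.0668

P(X < 425) ≈ 0.0668


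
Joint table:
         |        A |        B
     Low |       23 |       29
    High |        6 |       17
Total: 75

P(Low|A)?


P(Low|A) = 23/(23+6) = 23/29

P = 23/29 ≈ 79.31%


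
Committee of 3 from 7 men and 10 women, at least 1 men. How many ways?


Count by #men:
  1M,2W: C(7,1)×C(10,2)=315
  2M,1W: C(7,2)×C(10,1)=210
  3M,0W: C(7,3)×C(10,0)=35
Total = 560

560


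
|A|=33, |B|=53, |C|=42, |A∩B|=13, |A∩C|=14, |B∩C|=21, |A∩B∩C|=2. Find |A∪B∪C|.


|A∪B∪C| = 33+53+42-13-14-21+2 = 82

|A∪B∪C| = 82


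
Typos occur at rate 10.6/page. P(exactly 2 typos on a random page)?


Poisson(λ=10.6): P(X=2) = e^(-λ)×λ^k/k!
= e^(-10.6) × 10.6^2 / 2!
≈ 2.491600973e-05 × 112.36 / 2 ≈ 0.001400

P(X=2) ≈ 0.001400 ≈ 0.14%


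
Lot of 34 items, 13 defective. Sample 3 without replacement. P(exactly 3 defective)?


Hypergeometric: C(13,3)×C(21,0)/C(34,3)
= 286×1/5984 = 13/272

P(X=3) = 13/272 ≈ 4.78%


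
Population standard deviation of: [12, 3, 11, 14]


Mean = 40/4 = 10
  (12-10)²=4
  (3-10)²=49
  (11-10)²=1
  (14-10)²=16
Σ(x-μ)² = 70
σ² = 70/4 = 35/2

σ = √(35/2) ≈ 4.1833


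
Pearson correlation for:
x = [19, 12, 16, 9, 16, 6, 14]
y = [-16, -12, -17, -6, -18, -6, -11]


n=7, Σx=92, Σy=-86, Σxy=-1252, Σx²=1330, Σy²=1206
r = (7×(-1252) - 92×(-86))/√((7×1330 - 92²)(7×1206 - (-86)²))
= -852/√(846×1046) = -852/√884916 ≈ -852/940.6997 ≈ -0.9057

r ≈ -0.9057


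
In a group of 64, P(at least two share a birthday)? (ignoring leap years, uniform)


P(all different) = Π(365-i)/365 for i=0..63
= 0.002810
P(match) = 1 - 0.002810 = 0.997190

P ≈ 0.9972 ≈ 99.72%


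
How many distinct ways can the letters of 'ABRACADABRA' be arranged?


Letters: 11, freq: {'A': 5, 'B': 2, 'R': 2, 'C': 1, 'D': 1}
11!/(5!×2!×2!×1!×1!) = 39916800/480 = 83160

83160


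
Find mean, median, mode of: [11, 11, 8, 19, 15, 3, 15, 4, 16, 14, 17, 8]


Sorted: [3, 4, 8, 8, 11, 11, 14, 15, 15, 16, 17, 19]
Mean = 141/12 = 47/4
Median = 25/2
Freq: {11: 2, 8: 2, 19: 1, 15: 2, 3: 1, 4: 1, 16: 1, 14: 1, 17: 1}
Mode: [8, 11, 15]

Mean=47/4, Median=25/2, Mode=[8, 11, 15]


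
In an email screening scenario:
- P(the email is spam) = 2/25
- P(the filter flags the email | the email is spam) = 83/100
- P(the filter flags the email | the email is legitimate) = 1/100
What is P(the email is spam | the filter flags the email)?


Using Bayes' theorem:
P(A|B) = P(B|A)·P(A) / P(B)

P(the filter flags the email) = 83/100 × 2/25 + 1/100 × 23/25
= 83/1250 + 23/2500 = 189/2500

P(the email is spam|the filter flags the email) = (83/1250) / (189/2500) = 166/189

P(the email is spam|the filter flags the email) = 166/189 ≈ 87.83%


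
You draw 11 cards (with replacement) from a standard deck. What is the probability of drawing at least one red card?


P(not a red card) = 26/52 = 1/2
P(none in 11 draws) = (1/2)^11 = 1/2048
P(≥1 red card) = 1 - 1/2048 = 2047/2048

P = 2047/2048 ≈ 99.95%


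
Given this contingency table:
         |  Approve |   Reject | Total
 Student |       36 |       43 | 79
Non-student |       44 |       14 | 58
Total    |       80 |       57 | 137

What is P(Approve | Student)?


P(Approve | Student) = 36/(36+43) = 36/79

P(Approve|Student) = 36/79 ≈ 45.57%


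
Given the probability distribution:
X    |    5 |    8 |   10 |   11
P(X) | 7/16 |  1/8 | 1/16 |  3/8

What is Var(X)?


E[X] = 127/16
E[X²] = 1129/16
Var(X) = E[X²] - (E[X])² = 1129/16 - 16129/256 = 1935/256

Var(X) = 1935/256 ≈ 7.5586


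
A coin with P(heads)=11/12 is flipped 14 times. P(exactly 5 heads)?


Binomial: P(X=5) = C(14,5)×p^5×(1-p)^9
= 2002 × 161051/248832 × 1/5159780352 = 161212051/641959232274432

P(X=5) = 161212051/641959232274432 ≈ 0.00%


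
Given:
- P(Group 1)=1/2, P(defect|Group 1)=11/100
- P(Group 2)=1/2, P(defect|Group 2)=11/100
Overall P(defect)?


P(B) = Σ P(B|Aᵢ)×P(Aᵢ)
  11/100×1/2 = 11/200
  11/100×1/2 = 11/200
Sum = 11/100

P(defect) = 11/100 ≈ 11.00%


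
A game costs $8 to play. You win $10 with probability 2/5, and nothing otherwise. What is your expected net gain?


E[gain] = (10-8)×2/5 + (-8)×3/5
= 4/5 - 24/5 = -4

Expected net gain = $-4 ≈ $-4.00


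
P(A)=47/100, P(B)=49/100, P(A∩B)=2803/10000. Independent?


P(A)×P(B) = 2303/10000
P(A∩B) = 2803/10000
Not equal → NOT independent

No, not independent


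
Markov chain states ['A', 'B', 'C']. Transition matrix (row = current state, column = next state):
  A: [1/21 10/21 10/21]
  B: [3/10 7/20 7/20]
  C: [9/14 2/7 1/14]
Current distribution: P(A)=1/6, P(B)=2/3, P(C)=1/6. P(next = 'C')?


P(next=C) = Σᵢ P(now=i)×P(i→C)
= 1/6×10/21 + 2/3×7/20 + 1/6×1/14
= 5/63 + 7/30 + 1/84 = 409/1260

P = 409/1260 ≈ 0.3246


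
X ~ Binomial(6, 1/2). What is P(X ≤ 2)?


P(X ≤ 2) = Σ P(X=i) for i=0..2
P(X=0) = 1/64
P(X=1) = 3/32
P(X=2) = 15/64
Sum = 11/32

P(X ≤ 2) = 11/32 ≈ 34.38%


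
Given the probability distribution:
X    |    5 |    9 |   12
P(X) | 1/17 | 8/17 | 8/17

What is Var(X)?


E[X] = 173/17
E[X²] = 1825/17
Var(X) = E[X²] - (E[X])² = 1825/17 - 29929/289 = 1096/289

Var(X) = 1096/289 ≈ 3.7924


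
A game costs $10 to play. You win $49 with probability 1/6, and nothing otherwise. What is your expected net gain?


E[gain] = (49-10)×1/6 + (-10)×5/6
= 13/2 - 25/3 = -11/6

Expected net gain = $-11/6 ≈ $-1.83


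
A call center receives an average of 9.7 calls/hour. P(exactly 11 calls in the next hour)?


Poisson(λ=9.7): P(X=11) = e^(-λ)×λ^k/k!
= e^(-9.7) × 9.7^11 / 11!
≈ 6.128349505e-05 × 71530140308.8 / 39916800 ≈ 0.109819

P(X=11) ≈ 0.109819 ≈ 10.98%


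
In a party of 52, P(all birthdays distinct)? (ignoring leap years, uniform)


P(all different) = Π(365-i)/365 for i=0..51
= (365/365)×(364/365)×...×(314/365)
= 0.021995

P ≈ 0.0220 ≈ 2.20%


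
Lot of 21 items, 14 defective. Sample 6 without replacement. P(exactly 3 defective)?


Hypergeometric: C(14,3)×C(7,3)/C(21,6)
= 364×35/54264 = 455/1938

P(X=3) = 455/1938 ≈ 23.48%


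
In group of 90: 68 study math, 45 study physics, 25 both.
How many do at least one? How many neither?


|A∪B| = 68+45-25 = 88
Neither = 90-88 = 2

At least one: 88; Neither: 2


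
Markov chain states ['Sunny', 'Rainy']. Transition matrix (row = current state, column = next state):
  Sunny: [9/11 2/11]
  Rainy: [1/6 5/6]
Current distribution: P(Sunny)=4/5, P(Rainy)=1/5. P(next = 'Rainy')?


P(next=Rainy) = Σᵢ P(now=i)×P(i→Rainy)
= 4/5×2/11 + 1/5×5/6
= 8/55 + 1/6 = 103/330

P = 103/330 ≈ 0.3121


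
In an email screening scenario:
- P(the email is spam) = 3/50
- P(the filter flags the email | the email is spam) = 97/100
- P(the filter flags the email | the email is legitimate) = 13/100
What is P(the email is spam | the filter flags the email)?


Using Bayes' theorem:
P(A|B) = P(B|A)·P(A) / P(B)

P(the filter flags the email) = 97/100 × 3/50 + 13/100 × 47/50
= 291/5000 + 611/5000 = 451/2500

P(the email is spam|the filter flags the email) = (291/5000) / (451/2500) = 291/902

P(the email is spam|the filter flags the email) = 291/902 ≈ 32.26%


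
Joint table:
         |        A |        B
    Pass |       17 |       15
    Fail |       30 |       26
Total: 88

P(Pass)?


P(Pass) = (17+15)/88 = 32/88 = 4/11

P(Pass) = 4/11 ≈ 36.36%


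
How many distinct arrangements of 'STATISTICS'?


Letters: 10, freq: {'S': 3, 'T': 3, 'A': 1, 'I': 2, 'C': 1}
10!/(3!×3!×1!×2!×1!) = 3628800/72 = 50400

50400


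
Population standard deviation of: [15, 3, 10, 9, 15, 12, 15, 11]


Mean = 90/8 = 45/4
  (15-45/4)²=225/16
  (3-45/4)²=1089/16
  (10-45/4)²=25/16
  (9-45/4)²=81/16
  (15-45/4)²=225/16
  (12-45/4)²=9/16
  (15-45/4)²=225/16
  (11-45/4)²=1/16
Σ(x-μ)² = 235/2
σ² = (235/2)/8 = 235/16

σ = √(235/16) ≈ 3.8324


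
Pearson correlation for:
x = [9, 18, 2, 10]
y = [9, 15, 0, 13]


n=4, Σx=39, Σy=37, Σxy=481, Σx²=509, Σy²=475
r = (4×481 - 39×37)/√((4×509 - 39²)(4×475 - 37²))
= 481/√(515×531) = 481/√273465 ≈ 481/522.9388 ≈ 0.9198

r ≈ 0.9198


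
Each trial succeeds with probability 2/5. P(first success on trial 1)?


Geometric: P(X=1) = (1-p)^(k-1)×p = (3/5)^0×2/5 = 2/5

P(X=1) = 2/5 ≈ 40.00%


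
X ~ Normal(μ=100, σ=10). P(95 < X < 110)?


z₁=(95-100)/10=-0.5, z₂=(110-100)/10=1.0
P = Φ(1.0) - Φ(-0.5) = 0.841345 - 0.308538 = 0.532807 ≈ 0.5328

P(95 < X < 110) ≈ 0.5328


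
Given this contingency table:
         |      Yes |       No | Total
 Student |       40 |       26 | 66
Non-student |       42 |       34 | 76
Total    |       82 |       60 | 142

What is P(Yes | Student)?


P(Yes | Student) = 40/(40+26) = 40/66 = 20/33

P(Yes|Student) = 20/33 ≈ 60.61%


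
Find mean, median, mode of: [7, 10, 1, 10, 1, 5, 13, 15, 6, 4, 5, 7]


Sorted: [1, 1, 4, 5, 5, 6, 7, 7, 10, 10, 13, 15]
Mean = 84/12 = 7
Median = 13/2
Freq: {7: 2, 10: 2, 1: 2, 5: 2, 13: 1, 15: 1, 6: 1, 4: 1}
Mode: [1, 5, 7, 10]

Mean=7, Median=13/2, Mode=[1, 5, 7, 10]


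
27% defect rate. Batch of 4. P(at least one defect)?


P(all good) = (73/100)^4 = 28398241/100000000
P(≥1 defect) = 71601759/100000000

P = 71601759/100000000 ≈ 71.60%


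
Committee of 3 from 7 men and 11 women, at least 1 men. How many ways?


Count by #men:
  1M,2W: C(7,1)×C(11,2)=385
  2M,1W: C(7,2)×C(11,1)=231
  3M,0W: C(7,3)×C(11,0)=35
Total = 651

651


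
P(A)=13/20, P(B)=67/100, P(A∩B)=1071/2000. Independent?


P(A)×P(B) = 871/2000
P(A∩B) = 1071/2000
Not equal → NOT independent

No, not independent


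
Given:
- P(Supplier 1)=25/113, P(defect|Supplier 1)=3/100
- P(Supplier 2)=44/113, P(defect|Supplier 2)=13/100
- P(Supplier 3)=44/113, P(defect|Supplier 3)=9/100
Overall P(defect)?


P(B) = Σ P(B|Aᵢ)×P(Aᵢ)
  3/100×25/113 = 3/452
  13/100×44/113 = 143/2825
  9/100×44/113 = 99/2825
Sum = 1043/11300

P(defect) = 1043/11300 ≈ 9.23%


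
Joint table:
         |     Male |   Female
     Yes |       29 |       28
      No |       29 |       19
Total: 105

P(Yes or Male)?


P(Yes∨Male) = P(Yes) + P(Male) - P(Yes∧Male)
= (57 + 58 - 29)/105 = 86/105

P = 86/105 ≈ 81.90%


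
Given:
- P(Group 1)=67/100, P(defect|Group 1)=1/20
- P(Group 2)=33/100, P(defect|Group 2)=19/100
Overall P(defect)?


P(B) = Σ P(B|Aᵢ)×P(Aᵢ)
  1/20×67/100 = 67/2000
  19/100×33/100 = 627/10000
Sum = 481/5000

P(defect) = 481/5000 ≈ 9.62%


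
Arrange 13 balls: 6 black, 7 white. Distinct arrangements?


13!/(6!×7!) = 1716

1716


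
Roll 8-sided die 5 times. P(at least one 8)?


P(no 8)^5 = (7/8)^5 = 16807/32768
P(≥1) = 1 - 16807/32768 = 15961/32768

P = 15961/32768 ≈ 48.71%


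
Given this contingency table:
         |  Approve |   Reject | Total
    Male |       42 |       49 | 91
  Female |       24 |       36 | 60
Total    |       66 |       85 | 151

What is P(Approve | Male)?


P(Approve | Male) = 42/(42+49) = 42/91 = 6/13

P(Approve|Male) = 6/13 ≈ 46.15%


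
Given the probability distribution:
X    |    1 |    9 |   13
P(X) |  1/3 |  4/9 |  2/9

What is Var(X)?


E[X] = 65/9
E[X²] = 665/9
Var(X) = E[X²] - (E[X])² = 665/9 - 4225/81 = 1760/81

Var(X) = 1760/81 ≈ 21.7284


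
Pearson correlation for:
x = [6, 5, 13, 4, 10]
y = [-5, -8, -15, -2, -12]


n=5, Σx=38, Σy=-42, Σxy=-393, Σx²=346, Σy²=462
r = (5×(-393) - 38×(-42))/√((5×346 - 38²)(5×462 - (-42)²))
= -369/√(286×546) = -369/√156156 ≈ -369/395.1658 ≈ -0.9338

r ≈ -0.9338


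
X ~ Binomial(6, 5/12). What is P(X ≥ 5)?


P(X ≥ 5) = Σ P(X=i) for i=5..6
P(X=5) = 21875/497664
P(X=6) = 15625/2985984
Sum = 146875/2985984

P(X ≥ 5) = 146875/2985984 ≈ 4.92%


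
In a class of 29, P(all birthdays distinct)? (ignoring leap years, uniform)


P(all different) = Π(365-i)/365 for i=0..28
= (365/365)×(364/365)×...×(337/365)
= 0.319031

P ≈ 0.3190 ≈ 31.90%


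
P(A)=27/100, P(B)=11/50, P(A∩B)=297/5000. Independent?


P(A)×P(B) = 297/5000
P(A∩B) = 297/5000
Equal ✓ → Independent

Yes, independent


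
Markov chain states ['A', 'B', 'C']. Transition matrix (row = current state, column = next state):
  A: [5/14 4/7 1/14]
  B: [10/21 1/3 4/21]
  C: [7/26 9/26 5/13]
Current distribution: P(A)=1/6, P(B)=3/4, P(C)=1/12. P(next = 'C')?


P(next=C) = Σᵢ P(now=i)×P(i→C)
= 1/6×1/14 + 3/4×4/21 + 1/12×5/13
= 1/84 + 1/7 + 5/156 = 17/91

P = 17/91 ≈ 0.1868


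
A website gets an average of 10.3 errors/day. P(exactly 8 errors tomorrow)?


Poisson(λ=10.3): P(X=8) = e^(-λ)×λ^k/k!
= e^(-10.3) × 10.3^8 / 8!
≈ 3.363309519e-05 × 126677008.139 / 40320 ≈ 0.105668

P(X=8) ≈ 0.105668 ≈ 10.57%


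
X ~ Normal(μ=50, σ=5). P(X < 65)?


z = (65-50)/5 = 3.0
P(Z < 3.0) = 0.9987

P(X < 65) ≈ 0.9987


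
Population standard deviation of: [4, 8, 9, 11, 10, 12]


Mean = 54/6 = 9
  (4-9)²=25
  (8-9)²=1
  (9-9)²=0
  (11-9)²=4
  (10-9)²=1
  (12-9)²=9
Σ(x-μ)² = 40
σ² = 40/6 = 20/3

σ = √(20/3) ≈ 2.5820


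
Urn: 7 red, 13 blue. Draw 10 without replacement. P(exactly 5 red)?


Hypergeometric: C(7,5)×C(13,5)/C(20,10)
= 21×1287/184756 = 189/1292

P(X=5) = 189/1292 ≈ 14.63%


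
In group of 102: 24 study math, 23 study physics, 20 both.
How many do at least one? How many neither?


|A∪B| = 24+23-20 = 27
Neither = 102-27 = 75

At least one: 27; Neither: 75


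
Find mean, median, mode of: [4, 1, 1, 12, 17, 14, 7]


Sorted: [1, 1, 4, 7, 12, 14, 17]
Mean = 56/7 = 8
Median = 7
Freq: {4: 1, 1: 2, 12: 1, 17: 1, 14: 1, 7: 1}
Mode: [1]

Mean=8, Median=7, Mode=1


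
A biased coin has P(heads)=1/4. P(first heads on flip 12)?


Geometric: P(X=12) = (1-p)^(k-1)×p = (3/4)^11×1/4 = 177147/16777216

P(X=12) = 177147/16777216 ≈ 1.06%


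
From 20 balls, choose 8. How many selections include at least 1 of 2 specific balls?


Complement: C(20,8) - C(18,8) = 125970 - 43758 = 82212

82212


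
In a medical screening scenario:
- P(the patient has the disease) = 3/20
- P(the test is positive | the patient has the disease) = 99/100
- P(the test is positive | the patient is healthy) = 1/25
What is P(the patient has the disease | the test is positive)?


Using Bayes' theorem:
P(A|B) = P(B|A)·P(A) / P(B)

P(the test is positive) = 99/100 × 3/20 + 1/25 × 17/20
= 297/2000 + 17/500 = 73/400

P(the patient has the disease|the test is positive) = (297/2000) / (73/400) = 297/365

P(the patient has the disease|the test is positive) = 297/365 ≈ 81.37%


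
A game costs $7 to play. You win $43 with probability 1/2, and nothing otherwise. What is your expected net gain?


E[gain] = (43-7)×1/2 + (-7)×1/2
= 18 - 7/2 = 29/2

Expected net gain = $29/2 ≈ $14.50


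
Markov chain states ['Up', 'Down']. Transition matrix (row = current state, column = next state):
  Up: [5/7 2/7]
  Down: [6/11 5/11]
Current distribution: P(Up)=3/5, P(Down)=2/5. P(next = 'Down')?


P(next=Down) = Σᵢ P(now=i)×P(i→Down)
= 3/5×2/7 + 2/5×5/11
= 6/35 + 2/11 = 136/385

P = 136/385 ≈ 0.3532


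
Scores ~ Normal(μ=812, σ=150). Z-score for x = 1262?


z = (x - μ)/σ = (1262 - 812)/150 = 3.0

z = 3.0


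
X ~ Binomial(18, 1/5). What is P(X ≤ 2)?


P(X ≤ 2) = Σ P(X=i) for i=0..2
P(X=0) = 68719476736/3814697265625
P(X=1) = 309237645312/3814697265625
P(X=2) = 657129996288/3814697265625
Sum = 1035087118336/3814697265625

P(X ≤ 2) = 1035087118336/3814697265625 ≈ 27.13%


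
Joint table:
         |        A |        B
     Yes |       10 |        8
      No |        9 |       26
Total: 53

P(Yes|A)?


P(Yes|A) = 10/(10+9) = 10/19

P = 10/19 ≈ 52.63%


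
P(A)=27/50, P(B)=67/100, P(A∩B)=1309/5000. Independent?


P(A)×P(B) = 1809/5000
P(A∩B) = 1309/5000
Not equal → NOT independent

No, not independent


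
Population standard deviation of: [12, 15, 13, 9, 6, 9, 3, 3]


Mean = 70/8 = 35/4
  (12-35/4)²=169/16
  (15-35/4)²=625/16
  (13-35/4)²=289/16
  (9-35/4)²=1/16
  (6-35/4)²=121/16
  (9-35/4)²=1/16
  (3-35/4)²=529/16
  (3-35/4)²=529/16
Σ(x-μ)² = 283/2
σ² = (283/2)/8 = 283/16

σ = √(283/16) ≈ 4.2057


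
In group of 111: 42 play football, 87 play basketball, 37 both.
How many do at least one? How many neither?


|A∪B| = 42+87-37 = 92
Neither = 111-92 = 19

At least one: 92; Neither: 19


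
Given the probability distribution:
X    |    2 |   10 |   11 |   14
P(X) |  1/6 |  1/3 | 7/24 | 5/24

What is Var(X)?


E[X] = 235/24
E[X²] = 881/8
Var(X) = E[X²] - (E[X])² = 881/8 - 55225/576 = 8207/576

Var(X) = 8207/576 ≈ 14.2483


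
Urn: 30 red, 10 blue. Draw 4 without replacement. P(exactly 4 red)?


Hypergeometric: C(30,4)×C(10,0)/C(40,4)
= 27405×1/91390 = 5481/18278

P(X=4) = 5481/18278 ≈ 29.99%


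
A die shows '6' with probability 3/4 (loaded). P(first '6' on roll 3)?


Geometric: P(X=3) = (1-p)^(k-1)×p = (1/4)^2×3/4 = 3/64

P(X=3) = 3/64 ≈ 4.69%


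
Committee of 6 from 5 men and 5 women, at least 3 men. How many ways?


Count by #men:
  3M,3W: C(5,3)×C(5,3)=100
  4M,2W: C(5,4)×C(5,2)=50
  5M,1W: C(5,5)×C(5,1)=5
Total = 155

155


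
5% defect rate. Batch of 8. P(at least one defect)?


P(all good) = (19/20)^8 = 16983563041/25600000000
P(≥1 defect) = 8616436959/25600000000

P = 8616436959/25600000000 ≈ 33.66%


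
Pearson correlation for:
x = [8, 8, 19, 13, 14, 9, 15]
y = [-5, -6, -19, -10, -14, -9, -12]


n=7, Σx=86, Σy=-75, Σxy=-1036, Σx²=1160, Σy²=943
r = (7×(-1036) - 86×(-75))/√((7×1160 - 86²)(7×943 - (-75)²))
= -802/√(724×976) = -802/√706624 ≈ -802/840.6093 ≈ -0.9541

r ≈ -0.9541


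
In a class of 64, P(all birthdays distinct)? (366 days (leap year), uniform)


P(all different) = Π(366-i)/366 for i=0..63
= (366/366)×(365/366)×...×(303/366)
= 0.002858

P ≈ 0.0029 ≈ 0.29%


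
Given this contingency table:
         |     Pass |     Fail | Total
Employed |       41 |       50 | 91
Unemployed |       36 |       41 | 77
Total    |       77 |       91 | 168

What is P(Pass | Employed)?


P(Pass | Employed) = 41/(41+50) = 41/91

P(Pass|Employed) = 41/91 ≈ 45.05%


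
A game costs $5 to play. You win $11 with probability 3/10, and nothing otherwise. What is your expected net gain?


E[gain] = (11-5)×3/10 + (-5)×7/10
= 9/5 - 7/2 = -17/10

Expected net gain = $-17/10 ≈ $-1.70


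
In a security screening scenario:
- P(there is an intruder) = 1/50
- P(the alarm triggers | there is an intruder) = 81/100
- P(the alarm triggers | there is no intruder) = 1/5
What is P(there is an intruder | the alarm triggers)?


Using Bayes' theorem:
P(A|B) = P(B|A)·P(A) / P(B)

P(the alarm triggers) = 81/100 × 1/50 + 1/5 × 49/50
= 81/5000 + 49/250 = 1061/5000

P(there is an intruder|the alarm triggers) = (81/5000) / (1061/5000) = 81/1061

P(there is an intruder|the alarm triggers) = 81/1061 ≈ 7.63%


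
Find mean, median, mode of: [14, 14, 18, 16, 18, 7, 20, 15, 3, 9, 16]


Sorted: [3, 7, 9, 14, 14, 15, 16, 16, 18, 18, 20]
Mean = 150/11
Median = 15
Freq: {14: 2, 18: 2, 16: 2, 7: 1, 20: 1, 15: 1, 3: 1, 9: 1}
Mode: [14, 16, 18]

Mean=150/11, Median=15, Mode=[14, 16, 18]


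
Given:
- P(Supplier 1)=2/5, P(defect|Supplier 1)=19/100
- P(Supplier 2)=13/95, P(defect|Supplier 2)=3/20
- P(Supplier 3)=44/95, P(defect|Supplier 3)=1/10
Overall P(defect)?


P(B) = Σ P(B|Aᵢ)×P(Aᵢ)
  19/100×2/5 = 19/250
  3/20×13/95 = 39/1900
  1/10×44/95 = 22/475
Sum = 1357/9500

P(defect) = 1357/9500 ≈ 14.28%


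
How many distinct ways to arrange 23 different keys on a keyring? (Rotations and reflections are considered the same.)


Free circular arrangements: rotations and reflections both identified.
(n-1)!/2 = 22!/2 = 1124000727777607680000/2 = 562000363888803840000

562000363888803840000
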